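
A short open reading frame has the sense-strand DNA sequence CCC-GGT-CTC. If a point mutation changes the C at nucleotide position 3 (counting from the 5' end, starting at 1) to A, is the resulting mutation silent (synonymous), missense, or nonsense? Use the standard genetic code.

Position 3 falls in codon 1: CCC → Pro.
After the substitution the codon is CCA → Pro.
Both encode Pro, so the change is synonymous.

silent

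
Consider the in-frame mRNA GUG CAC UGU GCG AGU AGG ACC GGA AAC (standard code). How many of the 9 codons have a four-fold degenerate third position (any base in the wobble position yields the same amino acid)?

4

Codon 1 GUG (Val): third position 4-fold.
Codon 2 CAC (His): third position 2-fold.
Codon 3 UGU (Cys): third position 2-fold.
Codon 4 GCG (Ala): third position 4-fold.
Codon 5 AGU (Ser): third position 2-fold.
Codon 6 AGG (Arg): third position 2-fold.
Codon 7 ACC (Thr): third position 4-fold.
Codon 8 GGA (Gly): third position 4-fold.
Codon 9 AAC (Asn): third position 2-fold.
Four-fold degenerate third positions: 4.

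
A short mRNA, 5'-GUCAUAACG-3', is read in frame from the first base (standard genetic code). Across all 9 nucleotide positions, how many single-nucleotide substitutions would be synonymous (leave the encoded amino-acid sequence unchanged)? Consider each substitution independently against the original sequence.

Codon 1 (GUC, Val): 3 synonymous substitutions.
Codon 2 (AUA, Ile): 2 synonymous substitutions.
Codon 3 (ACG, Thr): 3 synonymous substitutions.
Total: 3 + 2 + 3 = 8.

8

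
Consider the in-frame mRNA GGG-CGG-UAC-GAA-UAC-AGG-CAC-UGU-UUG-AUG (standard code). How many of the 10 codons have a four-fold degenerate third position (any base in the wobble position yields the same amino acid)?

Codon 1 GGG (Gly): third position 4-fold.
Codon 2 CGG (Arg): third position 4-fold.
Codon 3 UAC (Tyr): third position 2-fold.
Codon 4 GAA (Glu): third position 2-fold.
Codon 5 UAC (Tyr): third position 2-fold.
Codon 6 AGG (Arg): third position 2-fold.
Codon 7 CAC (His): third position 2-fold.
Codon 8 UGU (Cys): third position 2-fold.
Codon 9 UUG (Leu): third position 2-fold.
Codon 10 AUG (Met): third position 1-fold.
Four-fold degenerate third positions: 2.

2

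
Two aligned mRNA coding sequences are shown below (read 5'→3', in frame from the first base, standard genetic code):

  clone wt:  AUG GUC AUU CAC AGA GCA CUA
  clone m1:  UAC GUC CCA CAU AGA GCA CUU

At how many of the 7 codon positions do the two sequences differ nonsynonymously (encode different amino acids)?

2

Codon 1: AUG Met / UAC Tyr — nonsynonymous.
Codon 2: GUC Val / GUC Val — identical.
Codon 3: AUU Ile / CCA Pro — nonsynonymous.
Codon 4: CAC His / CAU His — synonymous.
Codon 5: AGA Arg / AGA Arg — identical.
Codon 6: GCA Ala / GCA Ala — identical.
Codon 7: CUA Leu / CUU Leu — synonymous.
Nonsynonymous differences: 2.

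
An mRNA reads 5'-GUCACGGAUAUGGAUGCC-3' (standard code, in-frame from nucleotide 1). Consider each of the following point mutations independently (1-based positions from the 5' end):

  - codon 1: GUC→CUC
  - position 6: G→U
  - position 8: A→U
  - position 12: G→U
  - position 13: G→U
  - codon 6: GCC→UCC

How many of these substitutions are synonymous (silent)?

Codon 1: GUC (Val) → CUC (Leu) — missense.
Codon 2: ACG (Thr) → ACU (Thr) — synonymous.
Codon 3: GAU (Asp) → GUU (Val) — missense.
Codon 4: AUG (Met) → AUU (Ile) — missense.
Codon 5: GAU (Asp) → UAU (Tyr) — missense.
Codon 6: GCC (Ala) → UCC (Ser) — missense.
Synonymous: 1 of 6.

1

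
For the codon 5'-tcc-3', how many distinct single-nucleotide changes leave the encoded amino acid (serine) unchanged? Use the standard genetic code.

3

Position 1: none → 0 synonymous.
Position 2: none → 0 synonymous.
Position 3: TCT, TCA, TCG → 3 synonymous.
Total: 0 + 0 + 3 = 3.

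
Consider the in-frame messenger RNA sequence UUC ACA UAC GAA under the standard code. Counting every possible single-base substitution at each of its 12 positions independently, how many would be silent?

6

Codon 1 (UUC, Phe): 1 synonymous substitution.
Codon 2 (ACA, Thr): 3 synonymous substitutions.
Codon 3 (UAC, Tyr): 1 synonymous substitution.
Codon 4 (GAA, Glu): 1 synonymous substitution.
Total: 1 + 3 + 1 + 1 = 6.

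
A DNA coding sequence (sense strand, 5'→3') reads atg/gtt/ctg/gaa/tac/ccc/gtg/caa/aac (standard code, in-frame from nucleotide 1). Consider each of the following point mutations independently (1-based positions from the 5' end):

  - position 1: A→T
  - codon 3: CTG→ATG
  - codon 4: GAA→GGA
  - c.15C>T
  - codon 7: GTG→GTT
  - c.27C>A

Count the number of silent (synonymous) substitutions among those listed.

2

Codon 1: ATG (Met) → TTG (Leu) — missense.
Codon 3: CTG (Leu) → ATG (Met) — missense.
Codon 4: GAA (Glu) → GGA (Gly) — missense.
Codon 5: TAC (Tyr) → TAT (Tyr) — synonymous.
Codon 7: GTG (Val) → GTT (Val) — synonymous.
Codon 9: AAC (Asn) → AAA (Lys) — missense.
Synonymous: 2 of 6.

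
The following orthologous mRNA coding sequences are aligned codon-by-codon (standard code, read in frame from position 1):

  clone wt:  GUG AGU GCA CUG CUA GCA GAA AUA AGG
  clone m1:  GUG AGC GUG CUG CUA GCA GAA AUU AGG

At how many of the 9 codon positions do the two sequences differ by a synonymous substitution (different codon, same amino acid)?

2

Codon 1: GUG Val / GUG Val — identical.
Codon 2: AGU Ser / AGC Ser — synonymous.
Codon 3: GCA Ala / GUG Val — nonsynonymous.
Codon 4: CUG Leu / CUG Leu — identical.
Codon 5: CUA Leu / CUA Leu — identical.
Codon 6: GCA Ala / GCA Ala — identical.
Codon 7: GAA Glu / GAA Glu — identical.
Codon 8: AUA Ile / AUU Ile — synonymous.
Codon 9: AGG Arg / AGG Arg — identical.
Synonymous differences: 2.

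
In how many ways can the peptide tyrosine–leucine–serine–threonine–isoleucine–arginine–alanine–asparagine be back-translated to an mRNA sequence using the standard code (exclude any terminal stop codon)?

41472

Tyr: 2 codons.
Leu: 6 codons.
Ser: 6 codons.
Thr: 4 codons.
Ile: 3 codons.
Arg: 6 codons.
Ala: 4 codons.
Asn: 2 codons.
2 × 6 × 6 × 4 × 3 × 6 × 4 × 2 = 41472.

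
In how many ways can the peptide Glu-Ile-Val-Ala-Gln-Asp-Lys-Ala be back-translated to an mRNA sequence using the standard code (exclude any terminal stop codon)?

3072

Glu: 2 codons.
Ile: 3 codons.
Val: 4 codons.
Ala: 4 codons.
Gln: 2 codons.
Asp: 2 codons.
Lys: 2 codons.
Ala: 4 codons.
2 × 3 × 4 × 4 × 2 × 2 × 2 × 4 = 3072.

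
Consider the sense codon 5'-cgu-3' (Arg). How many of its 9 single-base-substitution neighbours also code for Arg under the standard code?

3

Position 1: none → 0 synonymous.
Position 2: none → 0 synonymous.
Position 3: CGC, CGA, CGG → 3 synonymous.
Total: 0 + 0 + 3 = 3.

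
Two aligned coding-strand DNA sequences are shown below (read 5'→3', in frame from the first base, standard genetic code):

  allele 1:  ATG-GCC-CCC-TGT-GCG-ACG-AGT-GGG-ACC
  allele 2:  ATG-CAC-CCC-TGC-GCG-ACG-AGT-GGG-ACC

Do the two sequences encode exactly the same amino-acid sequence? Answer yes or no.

Codon 1: ATG Met / ATG Met — identical.
Codon 2: GCC Ala / CAC His — nonsynonymous.
Codon 3: CCC Pro / CCC Pro — identical.
Codon 4: TGT Cys / TGC Cys — synonymous.
Codon 5: GCG Ala / GCG Ala — identical.
Codon 6: ACG Thr / ACG Thr — identical.
Codon 7: AGT Ser / AGT Ser — identical.
Codon 8: GGG Gly / GGG Gly — identical.
Codon 9: ACC Thr / ACC Thr — identical.
Nonsynonymous differences: 1 → different protein.

no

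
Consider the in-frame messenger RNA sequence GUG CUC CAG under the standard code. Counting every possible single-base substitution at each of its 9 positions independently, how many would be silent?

Codon 1 (GUG, Val): 3 synonymous substitutions.
Codon 2 (CUC, Leu): 3 synonymous substitutions.
Codon 3 (CAG, Gln): 1 synonymous substitution.
Total: 3 + 3 + 1 = 7.

7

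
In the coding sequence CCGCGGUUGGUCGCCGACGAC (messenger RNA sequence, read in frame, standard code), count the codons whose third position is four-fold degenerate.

4

Codon 1 CCG (Pro): third position 4-fold.
Codon 2 CGG (Arg): third position 4-fold.
Codon 3 UUG (Leu): third position 2-fold.
Codon 4 GUC (Val): third position 4-fold.
Codon 5 GCC (Ala): third position 4-fold.
Codon 6 GAC (Asp): third position 2-fold.
Codon 7 GAC (Asp): third position 2-fold.
Four-fold degenerate third positions: 4.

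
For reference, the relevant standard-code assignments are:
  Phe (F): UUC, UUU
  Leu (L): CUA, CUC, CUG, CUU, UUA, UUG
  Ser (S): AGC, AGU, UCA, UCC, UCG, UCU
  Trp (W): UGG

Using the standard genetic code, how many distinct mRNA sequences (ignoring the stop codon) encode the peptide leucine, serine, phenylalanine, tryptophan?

72

Leu: 6 codons.
Ser: 6 codons.
Phe: 2 codons.
Trp: 1 codon.
6 × 6 × 2 × 1 = 72.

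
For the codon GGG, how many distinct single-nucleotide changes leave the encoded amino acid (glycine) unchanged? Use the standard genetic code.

3

Position 1: none → 0 synonymous.
Position 2: none → 0 synonymous.
Position 3: GGU, GGC, GGA → 3 synonymous.
Total: 0 + 0 + 3 = 3.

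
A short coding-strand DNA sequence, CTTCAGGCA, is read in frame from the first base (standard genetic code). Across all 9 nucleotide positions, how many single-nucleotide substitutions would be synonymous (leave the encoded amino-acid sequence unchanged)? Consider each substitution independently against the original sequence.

Codon 1 (CTT, Leu): 3 synonymous substitutions.
Codon 2 (CAG, Gln): 1 synonymous substitution.
Codon 3 (GCA, Ala): 3 synonymous substitutions.
Total: 3 + 1 + 3 = 7.

7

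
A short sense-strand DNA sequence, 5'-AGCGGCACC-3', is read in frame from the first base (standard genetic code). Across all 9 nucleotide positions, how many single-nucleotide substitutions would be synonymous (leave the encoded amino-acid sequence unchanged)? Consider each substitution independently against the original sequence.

7

Codon 1 (AGC, Ser): 1 synonymous substitution.
Codon 2 (GGC, Gly): 3 synonymous substitutions.
Codon 3 (ACC, Thr): 3 synonymous substitutions.
Total: 1 + 3 + 3 = 7.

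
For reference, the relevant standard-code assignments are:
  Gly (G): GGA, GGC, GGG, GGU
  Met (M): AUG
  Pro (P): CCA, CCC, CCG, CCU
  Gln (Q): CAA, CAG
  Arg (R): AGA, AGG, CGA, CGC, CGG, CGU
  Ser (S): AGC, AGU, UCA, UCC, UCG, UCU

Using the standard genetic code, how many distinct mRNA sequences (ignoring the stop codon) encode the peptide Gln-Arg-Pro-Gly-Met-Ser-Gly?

4608

Gln: 2 codons.
Arg: 6 codons.
Pro: 4 codons.
Gly: 4 codons.
Met: 1 codon.
Ser: 6 codons.
Gly: 4 codons.
2 × 6 × 4 × 4 × 1 × 6 × 4 = 4608.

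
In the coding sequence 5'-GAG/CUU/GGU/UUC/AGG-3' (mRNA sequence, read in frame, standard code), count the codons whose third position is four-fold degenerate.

2

Codon 1 GAG (Glu): third position 2-fold.
Codon 2 CUU (Leu): third position 4-fold.
Codon 3 GGU (Gly): third position 4-fold.
Codon 4 UUC (Phe): third position 2-fold.
Codon 5 AGG (Arg): third position 2-fold.
Four-fold degenerate third positions: 2.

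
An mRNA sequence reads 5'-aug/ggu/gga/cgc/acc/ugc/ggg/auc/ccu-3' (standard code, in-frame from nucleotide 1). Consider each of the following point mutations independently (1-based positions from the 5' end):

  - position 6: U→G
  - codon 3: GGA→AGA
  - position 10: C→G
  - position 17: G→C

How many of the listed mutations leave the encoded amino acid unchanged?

1

Codon 2: GGU (Gly) → GGG (Gly) — synonymous.
Codon 3: GGA (Gly) → AGA (Arg) — missense.
Codon 4: CGC (Arg) → GGC (Gly) — missense.
Codon 6: UGC (Cys) → UCC (Ser) — missense.
Synonymous: 1 of 4.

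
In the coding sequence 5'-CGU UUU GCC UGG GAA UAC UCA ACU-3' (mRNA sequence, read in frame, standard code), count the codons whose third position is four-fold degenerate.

4

Codon 1 CGU (Arg): third position 4-fold.
Codon 2 UUU (Phe): third position 2-fold.
Codon 3 GCC (Ala): third position 4-fold.
Codon 4 UGG (Trp): third position 1-fold.
Codon 5 GAA (Glu): third position 2-fold.
Codon 6 UAC (Tyr): third position 2-fold.
Codon 7 UCA (Ser): third position 4-fold.
Codon 8 ACU (Thr): third position 4-fold.
Four-fold degenerate third positions: 4.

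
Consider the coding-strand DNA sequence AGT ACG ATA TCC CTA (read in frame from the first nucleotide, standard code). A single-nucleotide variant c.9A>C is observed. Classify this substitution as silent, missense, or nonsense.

Position 9 falls in codon 3: ATA → Ile.
After the substitution the codon is ATC → Ile.
Both encode Ile, so the change is synonymous.

silent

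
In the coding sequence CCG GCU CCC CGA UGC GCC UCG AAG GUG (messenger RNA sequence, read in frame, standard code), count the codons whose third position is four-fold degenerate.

7

Codon 1 CCG (Pro): third position 4-fold.
Codon 2 GCU (Ala): third position 4-fold.
Codon 3 CCC (Pro): third position 4-fold.
Codon 4 CGA (Arg): third position 4-fold.
Codon 5 UGC (Cys): third position 2-fold.
Codon 6 GCC (Ala): third position 4-fold.
Codon 7 UCG (Ser): third position 4-fold.
Codon 8 AAG (Lys): third position 2-fold.
Codon 9 GUG (Val): third position 4-fold.
Four-fold degenerate third positions: 7.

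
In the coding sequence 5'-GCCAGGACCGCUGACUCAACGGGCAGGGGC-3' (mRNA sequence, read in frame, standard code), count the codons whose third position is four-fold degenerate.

Codon 1 GCC (Ala): third position 4-fold.
Codon 2 AGG (Arg): third position 2-fold.
Codon 3 ACC (Thr): third position 4-fold.
Codon 4 GCU (Ala): third position 4-fold.
Codon 5 GAC (Asp): third position 2-fold.
Codon 6 UCA (Ser): third position 4-fold.
Codon 7 ACG (Thr): third position 4-fold.
Codon 8 GGC (Gly): third position 4-fold.
Codon 9 AGG (Arg): third position 2-fold.
Codon 10 GGC (Gly): third position 4-fold.
Four-fold degenerate third positions: 7.

7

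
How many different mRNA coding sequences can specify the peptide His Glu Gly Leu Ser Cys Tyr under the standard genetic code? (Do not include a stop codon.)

2304

His: 2 codons.
Glu: 2 codons.
Gly: 4 codons.
Leu: 6 codons.
Ser: 6 codons.
Cys: 2 codons.
Tyr: 2 codons.
2 × 2 × 4 × 6 × 6 × 2 × 2 = 2304.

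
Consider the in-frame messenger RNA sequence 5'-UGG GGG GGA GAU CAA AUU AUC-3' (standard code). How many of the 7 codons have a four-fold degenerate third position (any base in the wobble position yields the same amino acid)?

Codon 1 UGG (Trp): third position 1-fold.
Codon 2 GGG (Gly): third position 4-fold.
Codon 3 GGA (Gly): third position 4-fold.
Codon 4 GAU (Asp): third position 2-fold.
Codon 5 CAA (Gln): third position 2-fold.
Codon 6 AUU (Ile): third position 3-fold.
Codon 7 AUC (Ile): third position 3-fold.
Four-fold degenerate third positions: 2.

2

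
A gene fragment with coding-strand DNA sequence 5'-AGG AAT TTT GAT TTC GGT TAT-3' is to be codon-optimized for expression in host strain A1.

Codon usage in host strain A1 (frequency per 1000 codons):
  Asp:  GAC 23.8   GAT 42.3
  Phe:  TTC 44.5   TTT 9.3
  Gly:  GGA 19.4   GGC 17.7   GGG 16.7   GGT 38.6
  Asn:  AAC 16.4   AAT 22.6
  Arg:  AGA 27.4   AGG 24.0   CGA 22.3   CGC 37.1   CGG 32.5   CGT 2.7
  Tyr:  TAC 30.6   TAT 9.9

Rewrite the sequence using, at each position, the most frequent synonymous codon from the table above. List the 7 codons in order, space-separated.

Codon 1 (Arg): best is CGC at 37.1.
Codon 2 (Asn): best is AAT at 22.6.
Codon 3 (Phe): best is TTC at 44.5.
Codon 4 (Asp): best is GAT at 42.3.
Codon 5 (Phe): best is TTC at 44.5.
Codon 6 (Gly): best is GGT at 38.6.
Codon 7 (Tyr): best is TAC at 30.6.

CGC AAT TTC GAT TTC GGT TAC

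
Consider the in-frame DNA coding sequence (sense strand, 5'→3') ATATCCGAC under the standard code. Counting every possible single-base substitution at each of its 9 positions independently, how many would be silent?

6

Codon 1 (ATA, Ile): 2 synonymous substitutions.
Codon 2 (TCC, Ser): 3 synonymous substitutions.
Codon 3 (GAC, Asp): 1 synonymous substitution.
Total: 2 + 3 + 1 = 6.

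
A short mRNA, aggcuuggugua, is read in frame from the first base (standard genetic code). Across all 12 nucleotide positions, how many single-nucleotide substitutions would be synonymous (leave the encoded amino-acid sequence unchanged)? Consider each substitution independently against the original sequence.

Codon 1 (AGG, Arg): 2 synonymous substitutions.
Codon 2 (CUU, Leu): 3 synonymous substitutions.
Codon 3 (GGU, Gly): 3 synonymous substitutions.
Codon 4 (GUA, Val): 3 synonymous substitutions.
Total: 2 + 3 + 3 + 3 = 11.

11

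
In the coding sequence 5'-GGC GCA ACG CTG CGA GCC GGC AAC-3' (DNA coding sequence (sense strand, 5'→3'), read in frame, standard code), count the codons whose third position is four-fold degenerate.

Codon 1 GGC (Gly): third position 4-fold.
Codon 2 GCA (Ala): third position 4-fold.
Codon 3 ACG (Thr): third position 4-fold.
Codon 4 CTG (Leu): third position 4-fold.
Codon 5 CGA (Arg): third position 4-fold.
Codon 6 GCC (Ala): third position 4-fold.
Codon 7 GGC (Gly): third position 4-fold.
Codon 8 AAC (Asn): third position 2-fold.
Four-fold degenerate third positions: 7.

7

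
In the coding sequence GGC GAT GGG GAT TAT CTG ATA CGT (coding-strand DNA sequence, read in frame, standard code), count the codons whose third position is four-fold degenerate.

4

Codon 1 GGC (Gly): third position 4-fold.
Codon 2 GAT (Asp): third position 2-fold.
Codon 3 GGG (Gly): third position 4-fold.
Codon 4 GAT (Asp): third position 2-fold.
Codon 5 TAT (Tyr): third position 2-fold.
Codon 6 CTG (Leu): third position 4-fold.
Codon 7 ATA (Ile): third position 3-fold.
Codon 8 CGT (Arg): third position 4-fold.
Four-fold degenerate third positions: 4.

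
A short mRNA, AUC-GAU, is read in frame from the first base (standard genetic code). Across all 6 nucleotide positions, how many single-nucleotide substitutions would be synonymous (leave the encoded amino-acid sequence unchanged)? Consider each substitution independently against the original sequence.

3

Codon 1 (AUC, Ile): 2 synonymous substitutions.
Codon 2 (GAU, Asp): 1 synonymous substitution.
Total: 2 + 1 = 3.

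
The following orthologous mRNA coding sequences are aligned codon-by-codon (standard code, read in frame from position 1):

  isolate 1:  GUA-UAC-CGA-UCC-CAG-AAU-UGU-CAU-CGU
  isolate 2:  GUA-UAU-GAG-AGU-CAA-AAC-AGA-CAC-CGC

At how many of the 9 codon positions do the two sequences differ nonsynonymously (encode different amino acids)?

2

Codon 1: GUA Val / GUA Val — identical.
Codon 2: UAC Tyr / UAU Tyr — synonymous.
Codon 3: CGA Arg / GAG Glu — nonsynonymous.
Codon 4: UCC Ser / AGU Ser — synonymous.
Codon 5: CAG Gln / CAA Gln — synonymous.
Codon 6: AAU Asn / AAC Asn — synonymous.
Codon 7: UGU Cys / AGA Arg — nonsynonymous.
Codon 8: CAU His / CAC His — synonymous.
Codon 9: CGU Arg / CGC Arg — synonymous.
Nonsynonymous differences: 2.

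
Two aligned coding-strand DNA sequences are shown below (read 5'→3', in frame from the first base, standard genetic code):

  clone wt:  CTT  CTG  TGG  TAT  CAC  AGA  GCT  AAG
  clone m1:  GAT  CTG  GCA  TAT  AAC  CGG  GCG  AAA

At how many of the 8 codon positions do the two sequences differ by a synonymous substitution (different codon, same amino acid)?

Codon 1: CTT Leu / GAT Asp — nonsynonymous.
Codon 2: CTG Leu / CTG Leu — identical.
Codon 3: TGG Trp / GCA Ala — nonsynonymous.
Codon 4: TAT Tyr / TAT Tyr — identical.
Codon 5: CAC His / AAC Asn — nonsynonymous.
Codon 6: AGA Arg / CGG Arg — synonymous.
Codon 7: GCT Ala / GCG Ala — synonymous.
Codon 8: AAG Lys / AAA Lys — synonymous.
Synonymous differences: 3.

3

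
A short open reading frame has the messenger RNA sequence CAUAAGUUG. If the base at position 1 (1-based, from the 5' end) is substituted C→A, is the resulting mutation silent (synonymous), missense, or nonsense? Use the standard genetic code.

missense

Position 1 falls in codon 1: CAU → His.
After the substitution the codon is AAU → Asn.
His ≠ Asn, so this is a missense mutation.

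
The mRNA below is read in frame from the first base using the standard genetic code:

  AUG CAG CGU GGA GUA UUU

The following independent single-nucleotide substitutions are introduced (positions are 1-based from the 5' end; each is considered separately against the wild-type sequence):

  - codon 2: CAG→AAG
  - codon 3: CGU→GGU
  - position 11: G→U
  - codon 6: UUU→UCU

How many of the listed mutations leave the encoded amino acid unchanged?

Codon 2: CAG (Gln) → AAG (Lys) — missense.
Codon 3: CGU (Arg) → GGU (Gly) — missense.
Codon 4: GGA (Gly) → GUA (Val) — missense.
Codon 6: UUU (Phe) → UCU (Ser) — missense.
Synonymous: 0 of 4.

0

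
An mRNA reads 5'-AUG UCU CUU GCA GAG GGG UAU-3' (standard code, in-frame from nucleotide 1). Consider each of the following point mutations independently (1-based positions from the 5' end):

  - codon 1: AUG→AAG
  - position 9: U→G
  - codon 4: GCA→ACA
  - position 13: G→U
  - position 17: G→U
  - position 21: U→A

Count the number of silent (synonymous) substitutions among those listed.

1

Codon 1: AUG (Met) → AAG (Lys) — missense.
Codon 3: CUU (Leu) → CUG (Leu) — synonymous.
Codon 4: GCA (Ala) → ACA (Thr) — missense.
Codon 5: GAG (Glu) → UAG (Stop) — nonsense.
Codon 6: GGG (Gly) → GUG (Val) — missense.
Codon 7: UAU (Tyr) → UAA (Stop) — nonsense.
Synonymous: 1 of 6.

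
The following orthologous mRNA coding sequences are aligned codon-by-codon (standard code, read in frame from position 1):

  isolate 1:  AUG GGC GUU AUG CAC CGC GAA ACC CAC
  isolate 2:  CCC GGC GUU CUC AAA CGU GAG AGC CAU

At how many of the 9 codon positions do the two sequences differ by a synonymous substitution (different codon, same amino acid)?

Codon 1: AUG Met / CCC Pro — nonsynonymous.
Codon 2: GGC Gly / GGC Gly — identical.
Codon 3: GUU Val / GUU Val — identical.
Codon 4: AUG Met / CUC Leu — nonsynonymous.
Codon 5: CAC His / AAA Lys — nonsynonymous.
Codon 6: CGC Arg / CGU Arg — synonymous.
Codon 7: GAA Glu / GAG Glu — synonymous.
Codon 8: ACC Thr / AGC Ser — nonsynonymous.
Codon 9: CAC His / CAU His — synonymous.
Synonymous differences: 3.

3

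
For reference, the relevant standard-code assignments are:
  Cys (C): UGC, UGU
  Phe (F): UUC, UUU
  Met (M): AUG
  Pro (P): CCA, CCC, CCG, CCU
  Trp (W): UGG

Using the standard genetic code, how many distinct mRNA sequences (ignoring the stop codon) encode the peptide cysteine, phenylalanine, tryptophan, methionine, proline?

16

Cys: 2 codons.
Phe: 2 codons.
Trp: 1 codon.
Met: 1 codon.
Pro: 4 codons.
2 × 2 × 1 × 1 × 4 = 16.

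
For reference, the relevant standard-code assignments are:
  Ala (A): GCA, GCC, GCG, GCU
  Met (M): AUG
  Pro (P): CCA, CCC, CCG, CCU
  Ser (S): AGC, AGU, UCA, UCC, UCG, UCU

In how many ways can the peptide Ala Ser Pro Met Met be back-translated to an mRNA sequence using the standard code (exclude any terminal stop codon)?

Ala: 4 codons.
Ser: 6 codons.
Pro: 4 codons.
Met: 1 codon.
Met: 1 codon.
4 × 6 × 4 × 1 × 1 = 96.

96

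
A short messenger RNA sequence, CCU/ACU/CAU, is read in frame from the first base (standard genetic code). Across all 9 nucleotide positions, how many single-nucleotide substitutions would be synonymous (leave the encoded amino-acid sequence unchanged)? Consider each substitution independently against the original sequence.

Codon 1 (CCU, Pro): 3 synonymous substitutions.
Codon 2 (ACU, Thr): 3 synonymous substitutions.
Codon 3 (CAU, His): 1 synonymous substitution.
Total: 3 + 3 + 1 = 7.

7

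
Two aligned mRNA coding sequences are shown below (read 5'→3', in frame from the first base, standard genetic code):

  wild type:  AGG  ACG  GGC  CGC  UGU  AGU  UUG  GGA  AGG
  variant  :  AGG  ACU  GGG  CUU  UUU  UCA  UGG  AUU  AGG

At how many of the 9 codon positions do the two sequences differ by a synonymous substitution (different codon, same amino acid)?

3

Codon 1: AGG Arg / AGG Arg — identical.
Codon 2: ACG Thr / ACU Thr — synonymous.
Codon 3: GGC Gly / GGG Gly — synonymous.
Codon 4: CGC Arg / CUU Leu — nonsynonymous.
Codon 5: UGU Cys / UUU Phe — nonsynonymous.
Codon 6: AGU Ser / UCA Ser — synonymous.
Codon 7: UUG Leu / UGG Trp — nonsynonymous.
Codon 8: GGA Gly / AUU Ile — nonsynonymous.
Codon 9: AGG Arg / AGG Arg — identical.
Synonymous differences: 3.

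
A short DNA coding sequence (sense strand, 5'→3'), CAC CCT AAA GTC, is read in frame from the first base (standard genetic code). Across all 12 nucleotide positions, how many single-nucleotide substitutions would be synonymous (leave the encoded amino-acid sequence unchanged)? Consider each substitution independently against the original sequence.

8

Codon 1 (CAC, His): 1 synonymous substitution.
Codon 2 (CCT, Pro): 3 synonymous substitutions.
Codon 3 (AAA, Lys): 1 synonymous substitution.
Codon 4 (GTC, Val): 3 synonymous substitutions.
Total: 1 + 3 + 1 + 3 = 8.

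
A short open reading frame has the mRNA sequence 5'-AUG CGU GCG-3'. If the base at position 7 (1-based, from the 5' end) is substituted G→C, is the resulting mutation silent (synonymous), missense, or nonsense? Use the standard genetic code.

Position 7 falls in codon 3: GCG → Ala.
After the substitution the codon is CCG → Pro.
Ala ≠ Pro, so this is a missense mutation.

missense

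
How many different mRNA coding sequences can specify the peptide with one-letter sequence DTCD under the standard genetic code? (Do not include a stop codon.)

32

Asp: 2 codons.
Thr: 4 codons.
Cys: 2 codons.
Asp: 2 codons.
2 × 4 × 2 × 2 = 32.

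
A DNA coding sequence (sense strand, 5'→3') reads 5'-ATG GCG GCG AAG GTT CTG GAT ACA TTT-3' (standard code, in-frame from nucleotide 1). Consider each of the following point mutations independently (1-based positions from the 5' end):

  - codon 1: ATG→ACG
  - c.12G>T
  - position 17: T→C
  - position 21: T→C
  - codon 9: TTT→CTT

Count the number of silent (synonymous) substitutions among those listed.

Codon 1: ATG (Met) → ACG (Thr) — missense.
Codon 4: AAG (Lys) → AAT (Asn) — missense.
Codon 6: CTG (Leu) → CCG (Pro) — missense.
Codon 7: GAT (Asp) → GAC (Asp) — synonymous.
Codon 9: TTT (Phe) → CTT (Leu) — missense.
Synonymous: 1 of 5.

1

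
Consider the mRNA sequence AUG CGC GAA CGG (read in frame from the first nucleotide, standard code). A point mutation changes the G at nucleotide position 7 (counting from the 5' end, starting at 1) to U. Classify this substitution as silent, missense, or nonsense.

Position 7 falls in codon 3: GAA → Glu.
After the substitution the codon is UAA → Stop.
The new codon is a stop codon, so this is a nonsense mutation.

nonsense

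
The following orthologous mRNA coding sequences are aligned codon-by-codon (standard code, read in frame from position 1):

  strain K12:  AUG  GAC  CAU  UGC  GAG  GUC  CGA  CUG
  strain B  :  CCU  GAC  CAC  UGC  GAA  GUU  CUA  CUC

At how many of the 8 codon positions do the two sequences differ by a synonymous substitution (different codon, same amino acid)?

Codon 1: AUG Met / CCU Pro — nonsynonymous.
Codon 2: GAC Asp / GAC Asp — identical.
Codon 3: CAU His / CAC His — synonymous.
Codon 4: UGC Cys / UGC Cys — identical.
Codon 5: GAG Glu / GAA Glu — synonymous.
Codon 6: GUC Val / GUU Val — synonymous.
Codon 7: CGA Arg / CUA Leu — nonsynonymous.
Codon 8: CUG Leu / CUC Leu — synonymous.
Synonymous differences: 4.

4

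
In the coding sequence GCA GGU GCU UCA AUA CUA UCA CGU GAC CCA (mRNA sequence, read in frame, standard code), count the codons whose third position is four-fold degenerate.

Codon 1 GCA (Ala): third position 4-fold.
Codon 2 GGU (Gly): third position 4-fold.
Codon 3 GCU (Ala): third position 4-fold.
Codon 4 UCA (Ser): third position 4-fold.
Codon 5 AUA (Ile): third position 3-fold.
Codon 6 CUA (Leu): third position 4-fold.
Codon 7 UCA (Ser): third position 4-fold.
Codon 8 CGU (Arg): third position 4-fold.
Codon 9 GAC (Asp): third position 2-fold.
Codon 10 CCA (Pro): third position 4-fold.
Four-fold degenerate third positions: 8.

8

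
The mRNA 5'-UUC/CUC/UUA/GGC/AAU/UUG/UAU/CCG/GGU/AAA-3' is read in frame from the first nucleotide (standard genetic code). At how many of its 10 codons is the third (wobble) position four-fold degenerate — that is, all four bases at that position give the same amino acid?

Codon 1 UUC (Phe): third position 2-fold.
Codon 2 CUC (Leu): third position 4-fold.
Codon 3 UUA (Leu): third position 2-fold.
Codon 4 GGC (Gly): third position 4-fold.
Codon 5 AAU (Asn): third position 2-fold.
Codon 6 UUG (Leu): third position 2-fold.
Codon 7 UAU (Tyr): third position 2-fold.
Codon 8 CCG (Pro): third position 4-fold.
Codon 9 GGU (Gly): third position 4-fold.
Codon 10 AAA (Lys): third position 2-fold.
Four-fold degenerate third positions: 4.

4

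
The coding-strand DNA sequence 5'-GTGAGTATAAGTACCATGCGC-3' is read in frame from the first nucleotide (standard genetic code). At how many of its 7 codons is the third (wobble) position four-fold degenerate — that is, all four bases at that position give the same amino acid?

Codon 1 GTG (Val): third position 4-fold.
Codon 2 AGT (Ser): third position 2-fold.
Codon 3 ATA (Ile): third position 3-fold.
Codon 4 AGT (Ser): third position 2-fold.
Codon 5 ACC (Thr): third position 4-fold.
Codon 6 ATG (Met): third position 1-fold.
Codon 7 CGC (Arg): third position 4-fold.
Four-fold degenerate third positions: 3.

3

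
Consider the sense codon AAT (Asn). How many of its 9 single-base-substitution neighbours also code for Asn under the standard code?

Position 1: none → 0 synonymous.
Position 2: none → 0 synonymous.
Position 3: AAC → 1 synonymous.
Total: 0 + 0 + 1 = 1.

1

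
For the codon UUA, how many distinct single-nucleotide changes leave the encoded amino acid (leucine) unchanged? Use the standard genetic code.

Position 1: CUA → 1 synonymous.
Position 2: none → 0 synonymous.
Position 3: UUG → 1 synonymous.
Total: 1 + 0 + 1 = 2.

2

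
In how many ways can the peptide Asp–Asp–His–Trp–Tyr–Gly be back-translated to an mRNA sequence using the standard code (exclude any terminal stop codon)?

Asp: 2 codons.
Asp: 2 codons.
His: 2 codons.
Trp: 1 codon.
Tyr: 2 codons.
Gly: 4 codons.
2 × 2 × 2 × 1 × 2 × 4 = 64.

64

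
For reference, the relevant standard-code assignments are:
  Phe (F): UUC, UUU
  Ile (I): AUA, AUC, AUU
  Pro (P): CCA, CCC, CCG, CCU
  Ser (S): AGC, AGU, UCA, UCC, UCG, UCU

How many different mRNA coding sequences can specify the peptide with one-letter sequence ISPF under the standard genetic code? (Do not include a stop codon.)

144

Ile: 3 codons.
Ser: 6 codons.
Pro: 4 codons.
Phe: 2 codons.
3 × 6 × 4 × 2 = 144.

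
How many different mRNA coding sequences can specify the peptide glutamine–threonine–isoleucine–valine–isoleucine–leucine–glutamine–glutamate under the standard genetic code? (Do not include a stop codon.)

6912

Gln: 2 codons.
Thr: 4 codons.
Ile: 3 codons.
Val: 4 codons.
Ile: 3 codons.
Leu: 6 codons.
Gln: 2 codons.
Glu: 2 codons.
2 × 4 × 3 × 4 × 3 × 6 × 2 × 2 = 6912.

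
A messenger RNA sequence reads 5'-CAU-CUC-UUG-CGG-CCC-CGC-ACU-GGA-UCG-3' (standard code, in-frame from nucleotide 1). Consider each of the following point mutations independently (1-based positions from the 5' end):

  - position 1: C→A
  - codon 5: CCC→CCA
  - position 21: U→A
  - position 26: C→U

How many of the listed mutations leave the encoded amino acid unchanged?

Codon 1: CAU (His) → AAU (Asn) — missense.
Codon 5: CCC (Pro) → CCA (Pro) — synonymous.
Codon 7: ACU (Thr) → ACA (Thr) — synonymous.
Codon 9: UCG (Ser) → UUG (Leu) — missense.
Synonymous: 2 of 4.

2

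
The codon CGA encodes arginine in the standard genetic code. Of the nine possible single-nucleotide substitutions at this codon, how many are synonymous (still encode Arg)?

Position 1: AGA → 1 synonymous.
Position 2: none → 0 synonymous.
Position 3: CGU, CGC, CGG → 3 synonymous.
Total: 1 + 0 + 3 = 4.

4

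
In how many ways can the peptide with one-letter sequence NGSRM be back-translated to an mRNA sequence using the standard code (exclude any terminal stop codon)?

Asn: 2 codons.
Gly: 4 codons.
Ser: 6 codons.
Arg: 6 codons.
Met: 1 codon.
2 × 4 × 6 × 6 × 1 = 288.

288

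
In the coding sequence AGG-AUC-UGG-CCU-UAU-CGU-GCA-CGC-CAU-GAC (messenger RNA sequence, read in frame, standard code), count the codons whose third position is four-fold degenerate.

4

Codon 1 AGG (Arg): third position 2-fold.
Codon 2 AUC (Ile): third position 3-fold.
Codon 3 UGG (Trp): third position 1-fold.
Codon 4 CCU (Pro): third position 4-fold.
Codon 5 UAU (Tyr): third position 2-fold.
Codon 6 CGU (Arg): third position 4-fold.
Codon 7 GCA (Ala): third position 4-fold.
Codon 8 CGC (Arg): third position 4-fold.
Codon 9 CAU (His): third position 2-fold.
Codon 10 GAC (Asp): third position 2-fold.
Four-fold degenerate third positions: 4.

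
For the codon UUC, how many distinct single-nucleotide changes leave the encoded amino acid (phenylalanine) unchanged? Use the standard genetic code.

Position 1: none → 0 synonymous.
Position 2: none → 0 synonymous.
Position 3: UUU → 1 synonymous.
Total: 0 + 0 + 1 = 1.

1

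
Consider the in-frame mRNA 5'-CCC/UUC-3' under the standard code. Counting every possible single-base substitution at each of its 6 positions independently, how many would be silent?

Codon 1 (CCC, Pro): 3 synonymous substitutions.
Codon 2 (UUC, Phe): 1 synonymous substitution.
Total: 3 + 1 = 4.

4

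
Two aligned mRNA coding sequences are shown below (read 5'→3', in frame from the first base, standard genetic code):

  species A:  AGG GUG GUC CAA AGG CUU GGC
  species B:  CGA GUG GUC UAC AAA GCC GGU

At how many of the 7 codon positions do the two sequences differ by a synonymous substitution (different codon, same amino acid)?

Codon 1: AGG Arg / CGA Arg — synonymous.
Codon 2: GUG Val / GUG Val — identical.
Codon 3: GUC Val / GUC Val — identical.
Codon 4: CAA Gln / UAC Tyr — nonsynonymous.
Codon 5: AGG Arg / AAA Lys — nonsynonymous.
Codon 6: CUU Leu / GCC Ala — nonsynonymous.
Codon 7: GGC Gly / GGU Gly — synonymous.
Synonymous differences: 2.

2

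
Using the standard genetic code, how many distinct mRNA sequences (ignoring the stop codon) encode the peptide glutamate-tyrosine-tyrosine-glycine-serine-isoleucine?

576

Glu: 2 codons.
Tyr: 2 codons.
Tyr: 2 codons.
Gly: 4 codons.
Ser: 6 codons.
Ile: 3 codons.
2 × 2 × 2 × 4 × 6 × 3 = 576.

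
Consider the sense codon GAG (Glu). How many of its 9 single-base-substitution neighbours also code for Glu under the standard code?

1

Position 1: none → 0 synonymous.
Position 2: none → 0 synonymous.
Position 3: GAA → 1 synonymous.
Total: 0 + 0 + 1 = 1.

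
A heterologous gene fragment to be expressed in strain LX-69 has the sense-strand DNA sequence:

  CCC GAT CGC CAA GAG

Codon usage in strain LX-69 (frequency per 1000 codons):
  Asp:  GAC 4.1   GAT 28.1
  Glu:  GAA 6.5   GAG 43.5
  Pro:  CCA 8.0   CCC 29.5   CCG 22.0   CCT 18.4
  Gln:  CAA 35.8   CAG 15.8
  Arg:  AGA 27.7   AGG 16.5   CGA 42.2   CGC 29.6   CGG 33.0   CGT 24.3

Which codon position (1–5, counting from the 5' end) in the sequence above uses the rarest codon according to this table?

Codon 1 CCC (Pro): 29.5 per 1000.
Codon 2 GAT (Asp): 28.1 per 1000.
Codon 3 CGC (Arg): 29.6 per 1000.
Codon 4 CAA (Gln): 35.8 per 1000.
Codon 5 GAG (Glu): 43.5 per 1000.
Lowest frequency is 28.1 at codon 2.

2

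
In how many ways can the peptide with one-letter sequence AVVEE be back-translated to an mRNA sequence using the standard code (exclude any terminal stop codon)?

Ala: 4 codons.
Val: 4 codons.
Val: 4 codons.
Glu: 2 codons.
Glu: 2 codons.
4 × 4 × 4 × 2 × 2 = 256.

256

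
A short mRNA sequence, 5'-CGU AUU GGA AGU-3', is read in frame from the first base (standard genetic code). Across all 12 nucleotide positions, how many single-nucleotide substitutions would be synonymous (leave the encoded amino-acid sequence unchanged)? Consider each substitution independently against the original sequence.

9

Codon 1 (CGU, Arg): 3 synonymous substitutions.
Codon 2 (AUU, Ile): 2 synonymous substitutions.
Codon 3 (GGA, Gly): 3 synonymous substitutions.
Codon 4 (AGU, Ser): 1 synonymous substitution.
Total: 3 + 2 + 3 + 1 = 9.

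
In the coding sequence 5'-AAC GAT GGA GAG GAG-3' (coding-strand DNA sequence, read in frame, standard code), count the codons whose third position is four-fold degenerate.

1

Codon 1 AAC (Asn): third position 2-fold.
Codon 2 GAT (Asp): third position 2-fold.
Codon 3 GGA (Gly): third position 4-fold.
Codon 4 GAG (Glu): third position 2-fold.
Codon 5 GAG (Glu): third position 2-fold.
Four-fold degenerate third positions: 1.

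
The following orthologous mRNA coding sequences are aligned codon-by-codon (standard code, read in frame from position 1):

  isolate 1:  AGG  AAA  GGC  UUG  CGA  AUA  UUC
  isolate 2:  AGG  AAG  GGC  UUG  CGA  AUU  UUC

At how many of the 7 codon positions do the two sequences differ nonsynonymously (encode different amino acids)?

0

Codon 1: AGG Arg / AGG Arg — identical.
Codon 2: AAA Lys / AAG Lys — synonymous.
Codon 3: GGC Gly / GGC Gly — identical.
Codon 4: UUG Leu / UUG Leu — identical.
Codon 5: CGA Arg / CGA Arg — identical.
Codon 6: AUA Ile / AUU Ile — synonymous.
Codon 7: UUC Phe / UUC Phe — identical.
Nonsynonymous differences: 0.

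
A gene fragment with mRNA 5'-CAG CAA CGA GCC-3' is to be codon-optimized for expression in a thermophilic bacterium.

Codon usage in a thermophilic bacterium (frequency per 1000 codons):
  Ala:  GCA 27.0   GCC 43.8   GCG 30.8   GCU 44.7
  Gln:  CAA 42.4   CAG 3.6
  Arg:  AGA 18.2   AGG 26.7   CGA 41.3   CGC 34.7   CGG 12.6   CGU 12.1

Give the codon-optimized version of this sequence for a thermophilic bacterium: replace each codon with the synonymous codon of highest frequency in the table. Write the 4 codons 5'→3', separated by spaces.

CAA CAA CGA GCU

Codon 1 (Gln): best is CAA at 42.4.
Codon 2 (Gln): best is CAA at 42.4.
Codon 3 (Arg): best is CGA at 41.3.
Codon 4 (Ala): best is GCU at 44.7.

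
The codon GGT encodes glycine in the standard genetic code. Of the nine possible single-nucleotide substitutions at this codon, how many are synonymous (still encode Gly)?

Position 1: none → 0 synonymous.
Position 2: none → 0 synonymous.
Position 3: GGC, GGA, GGG → 3 synonymous.
Total: 0 + 0 + 3 = 3.

3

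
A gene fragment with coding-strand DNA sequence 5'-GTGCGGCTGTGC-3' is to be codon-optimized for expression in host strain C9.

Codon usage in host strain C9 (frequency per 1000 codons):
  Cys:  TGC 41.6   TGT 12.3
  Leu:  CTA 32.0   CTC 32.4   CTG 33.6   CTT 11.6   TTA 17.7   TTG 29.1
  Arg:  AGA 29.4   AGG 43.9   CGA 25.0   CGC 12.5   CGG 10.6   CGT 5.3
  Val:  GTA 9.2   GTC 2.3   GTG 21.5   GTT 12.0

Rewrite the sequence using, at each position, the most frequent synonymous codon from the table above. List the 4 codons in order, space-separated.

GTG AGG CTG TGC

Codon 1 (Val): best is GTG at 21.5.
Codon 2 (Arg): best is AGG at 43.9.
Codon 3 (Leu): best is CTG at 33.6.
Codon 4 (Cys): best is TGC at 41.6.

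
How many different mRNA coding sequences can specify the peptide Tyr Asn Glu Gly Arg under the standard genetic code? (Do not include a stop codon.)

192

Tyr: 2 codons.
Asn: 2 codons.
Glu: 2 codons.
Gly: 4 codons.
Arg: 6 codons.
2 × 2 × 2 × 4 × 6 = 192.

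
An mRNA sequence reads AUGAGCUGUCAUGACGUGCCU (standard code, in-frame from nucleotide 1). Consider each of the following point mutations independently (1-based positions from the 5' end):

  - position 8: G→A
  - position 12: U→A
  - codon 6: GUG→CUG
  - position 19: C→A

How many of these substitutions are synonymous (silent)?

Codon 3: UGU (Cys) → UAU (Tyr) — missense.
Codon 4: CAU (His) → CAA (Gln) — missense.
Codon 6: GUG (Val) → CUG (Leu) — missense.
Codon 7: CCU (Pro) → ACU (Thr) — missense.
Synonymous: 0 of 4.

0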